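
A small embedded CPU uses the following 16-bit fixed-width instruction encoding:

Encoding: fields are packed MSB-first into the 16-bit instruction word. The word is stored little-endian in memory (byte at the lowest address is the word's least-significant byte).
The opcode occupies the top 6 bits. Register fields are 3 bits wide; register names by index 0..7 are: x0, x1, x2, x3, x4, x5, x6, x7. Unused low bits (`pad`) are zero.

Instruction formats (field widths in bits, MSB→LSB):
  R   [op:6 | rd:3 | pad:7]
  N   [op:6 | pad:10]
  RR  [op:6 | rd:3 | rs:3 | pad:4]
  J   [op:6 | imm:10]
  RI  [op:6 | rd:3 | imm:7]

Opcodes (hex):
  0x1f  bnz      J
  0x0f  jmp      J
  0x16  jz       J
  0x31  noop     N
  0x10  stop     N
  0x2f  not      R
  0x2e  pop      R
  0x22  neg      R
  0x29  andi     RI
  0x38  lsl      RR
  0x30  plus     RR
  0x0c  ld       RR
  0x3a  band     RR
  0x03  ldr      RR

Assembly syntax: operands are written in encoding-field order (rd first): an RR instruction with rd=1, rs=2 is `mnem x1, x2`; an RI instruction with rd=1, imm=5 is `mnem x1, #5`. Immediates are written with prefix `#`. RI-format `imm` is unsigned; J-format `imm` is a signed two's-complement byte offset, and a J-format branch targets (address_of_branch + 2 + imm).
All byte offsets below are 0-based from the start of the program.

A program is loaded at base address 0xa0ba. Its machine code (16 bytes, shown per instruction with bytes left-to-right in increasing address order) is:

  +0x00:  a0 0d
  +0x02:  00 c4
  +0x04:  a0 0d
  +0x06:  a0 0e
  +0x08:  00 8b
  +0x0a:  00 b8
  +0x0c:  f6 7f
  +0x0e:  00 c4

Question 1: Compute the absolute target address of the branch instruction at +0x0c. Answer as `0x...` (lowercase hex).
0xa0be

@+0c  little-endian(f6 7f) = 0x7ff6
  top 6b → 0x1f → bnz [J]
  imm: (w>>0)&0x3ff=0x3f6 (s10→-10) → #-10
  target = base 0xa0ba + off 0x0c + 2 + imm -10 = 0xa0be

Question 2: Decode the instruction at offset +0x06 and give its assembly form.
ldr x5, x2

[06] a0 0e → 0x0ea0
  opcode bits[15:10]=0x3: ldr/RR
  rd@[9:7]=0x5 ⇒ x5
  rs@[6:4]=0x2 ⇒ x2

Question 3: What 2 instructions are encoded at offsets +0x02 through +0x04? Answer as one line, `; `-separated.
@+02  little-endian(00 c4) = 0xc400
  op=0xc400>>10=0x31 ⇒ noop (N)
@+04  little-endian(a0 0d) = 0x0da0
  op=0x0da0>>10=0x3 ⇒ ldr (RR)
  rd@[9:7]=0x3 ⇒ x3
  rs@[6:4]=0x2 ⇒ x2

noop; ldr x3, x2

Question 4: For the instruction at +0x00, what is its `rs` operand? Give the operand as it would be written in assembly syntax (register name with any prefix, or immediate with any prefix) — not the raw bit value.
x2

@+00  little-endian(a0 0d) = 0x0da0
  op=0x0da0>>10=0x3 ⇒ ldr (RR)
  rd: (w>>7)&0x7=0x3 → x3
  rs: (w>>4)&0x7=0x2 → x2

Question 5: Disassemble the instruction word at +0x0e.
noop

[0e] 00 c4 → 0xc400
  op=0xc400>>10=0x31 ⇒ noop (N)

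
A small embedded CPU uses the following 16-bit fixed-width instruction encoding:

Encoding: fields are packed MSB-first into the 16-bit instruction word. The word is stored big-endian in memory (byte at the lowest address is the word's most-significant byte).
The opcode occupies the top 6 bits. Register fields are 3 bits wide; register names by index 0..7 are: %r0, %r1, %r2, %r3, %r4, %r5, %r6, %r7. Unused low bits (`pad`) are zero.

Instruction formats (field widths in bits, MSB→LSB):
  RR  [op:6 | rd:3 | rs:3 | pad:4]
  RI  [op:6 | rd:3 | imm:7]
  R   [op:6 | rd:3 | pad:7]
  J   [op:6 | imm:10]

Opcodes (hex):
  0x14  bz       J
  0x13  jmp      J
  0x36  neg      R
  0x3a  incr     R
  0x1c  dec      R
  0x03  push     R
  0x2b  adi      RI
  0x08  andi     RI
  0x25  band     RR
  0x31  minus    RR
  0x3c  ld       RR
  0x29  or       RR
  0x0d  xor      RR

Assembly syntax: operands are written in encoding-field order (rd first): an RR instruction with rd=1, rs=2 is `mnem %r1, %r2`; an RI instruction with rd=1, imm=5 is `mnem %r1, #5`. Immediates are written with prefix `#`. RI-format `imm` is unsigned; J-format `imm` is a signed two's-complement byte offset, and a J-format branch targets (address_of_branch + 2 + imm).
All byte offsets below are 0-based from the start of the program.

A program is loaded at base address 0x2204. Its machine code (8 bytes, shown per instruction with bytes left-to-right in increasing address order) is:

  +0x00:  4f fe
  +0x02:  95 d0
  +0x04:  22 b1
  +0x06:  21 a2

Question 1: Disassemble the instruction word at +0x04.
[04] 22 b1 → 0x22b1
  top 6b → 0x8 → andi [RI]
  [9:7] rd=5 = %r5
  [6:0] imm=49 = #49

andi %r5, #49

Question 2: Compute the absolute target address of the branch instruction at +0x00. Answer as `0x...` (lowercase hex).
[00] 4f fe → 0x4ffe
  op=0x4ffe>>10=0x13 ⇒ jmp (J)
  imm: (w>>0)&0x3ff=0x3fe (s10→-2) → #-2
  target = base 0x2204 + off 0x00 + 2 + imm -2 = 0x2204

0x2204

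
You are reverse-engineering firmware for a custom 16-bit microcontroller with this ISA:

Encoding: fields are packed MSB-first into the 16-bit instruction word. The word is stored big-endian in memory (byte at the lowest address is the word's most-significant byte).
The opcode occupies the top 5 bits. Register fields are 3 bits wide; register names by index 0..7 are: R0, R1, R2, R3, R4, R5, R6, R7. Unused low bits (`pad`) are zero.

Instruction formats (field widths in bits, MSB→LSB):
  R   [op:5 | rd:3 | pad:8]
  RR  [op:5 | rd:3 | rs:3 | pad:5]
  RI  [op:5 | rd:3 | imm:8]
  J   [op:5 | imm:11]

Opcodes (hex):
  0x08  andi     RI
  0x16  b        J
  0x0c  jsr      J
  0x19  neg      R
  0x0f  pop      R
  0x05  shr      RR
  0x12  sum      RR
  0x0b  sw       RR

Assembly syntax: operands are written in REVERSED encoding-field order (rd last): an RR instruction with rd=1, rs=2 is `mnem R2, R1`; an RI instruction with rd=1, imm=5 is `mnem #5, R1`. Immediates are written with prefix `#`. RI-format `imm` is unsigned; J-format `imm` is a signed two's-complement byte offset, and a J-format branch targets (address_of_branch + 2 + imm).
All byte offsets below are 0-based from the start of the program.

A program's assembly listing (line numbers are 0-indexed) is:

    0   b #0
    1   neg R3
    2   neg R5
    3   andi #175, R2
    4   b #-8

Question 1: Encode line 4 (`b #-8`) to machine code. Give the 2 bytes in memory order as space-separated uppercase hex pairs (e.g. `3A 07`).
line 4 (b): pack op=0x16:5|imm=-8:11 = 0xb7f8; big→ b7 f8

B7 F8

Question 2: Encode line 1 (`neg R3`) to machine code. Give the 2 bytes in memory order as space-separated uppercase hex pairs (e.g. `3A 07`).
1. neg fields op=0x19:5|rd=3:3|pad=0:8 → word cb00h → cb 00

CB 00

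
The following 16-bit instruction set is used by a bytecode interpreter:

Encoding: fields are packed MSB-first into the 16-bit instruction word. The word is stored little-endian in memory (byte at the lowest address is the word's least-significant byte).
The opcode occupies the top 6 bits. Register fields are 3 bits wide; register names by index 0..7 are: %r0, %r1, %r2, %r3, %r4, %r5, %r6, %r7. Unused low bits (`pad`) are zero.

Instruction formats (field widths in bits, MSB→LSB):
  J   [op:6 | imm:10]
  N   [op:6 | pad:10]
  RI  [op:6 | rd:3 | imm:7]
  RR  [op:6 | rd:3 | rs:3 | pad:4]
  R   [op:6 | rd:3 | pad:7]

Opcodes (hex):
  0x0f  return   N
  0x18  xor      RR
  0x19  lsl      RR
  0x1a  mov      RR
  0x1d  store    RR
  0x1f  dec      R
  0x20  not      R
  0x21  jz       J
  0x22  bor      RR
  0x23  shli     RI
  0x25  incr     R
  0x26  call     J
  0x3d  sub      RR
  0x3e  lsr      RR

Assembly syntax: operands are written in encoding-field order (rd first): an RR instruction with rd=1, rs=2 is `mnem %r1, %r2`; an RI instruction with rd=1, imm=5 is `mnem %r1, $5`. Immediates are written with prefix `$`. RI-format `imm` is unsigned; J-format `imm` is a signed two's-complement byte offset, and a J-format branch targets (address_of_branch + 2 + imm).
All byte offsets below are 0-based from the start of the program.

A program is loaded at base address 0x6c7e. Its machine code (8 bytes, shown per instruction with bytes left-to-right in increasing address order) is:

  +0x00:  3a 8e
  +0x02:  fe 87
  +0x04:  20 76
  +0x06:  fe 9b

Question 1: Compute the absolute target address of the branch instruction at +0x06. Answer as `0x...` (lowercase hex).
0x6c84

off 0x06: read fe 9b as little → 0x9bfe
  top 6b → 0x26 → call [J]
  imm@[9:0]=0x3fe (s10→-2) ⇒ $-2
  target = base 0x6c7e + off 0x06 + 2 + imm -2 = 0x6c84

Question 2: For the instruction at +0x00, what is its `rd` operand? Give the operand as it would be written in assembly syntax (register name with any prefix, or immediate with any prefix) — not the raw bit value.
+0x00: 3a 8e ⇒ word 0x8e3a (little)
  op=0x8e3a>>10=0x23 ⇒ shli (RI)
  rd@[9:7]=0x4 ⇒ %r4
  imm@[6:0]=0x3a ⇒ $58

%r4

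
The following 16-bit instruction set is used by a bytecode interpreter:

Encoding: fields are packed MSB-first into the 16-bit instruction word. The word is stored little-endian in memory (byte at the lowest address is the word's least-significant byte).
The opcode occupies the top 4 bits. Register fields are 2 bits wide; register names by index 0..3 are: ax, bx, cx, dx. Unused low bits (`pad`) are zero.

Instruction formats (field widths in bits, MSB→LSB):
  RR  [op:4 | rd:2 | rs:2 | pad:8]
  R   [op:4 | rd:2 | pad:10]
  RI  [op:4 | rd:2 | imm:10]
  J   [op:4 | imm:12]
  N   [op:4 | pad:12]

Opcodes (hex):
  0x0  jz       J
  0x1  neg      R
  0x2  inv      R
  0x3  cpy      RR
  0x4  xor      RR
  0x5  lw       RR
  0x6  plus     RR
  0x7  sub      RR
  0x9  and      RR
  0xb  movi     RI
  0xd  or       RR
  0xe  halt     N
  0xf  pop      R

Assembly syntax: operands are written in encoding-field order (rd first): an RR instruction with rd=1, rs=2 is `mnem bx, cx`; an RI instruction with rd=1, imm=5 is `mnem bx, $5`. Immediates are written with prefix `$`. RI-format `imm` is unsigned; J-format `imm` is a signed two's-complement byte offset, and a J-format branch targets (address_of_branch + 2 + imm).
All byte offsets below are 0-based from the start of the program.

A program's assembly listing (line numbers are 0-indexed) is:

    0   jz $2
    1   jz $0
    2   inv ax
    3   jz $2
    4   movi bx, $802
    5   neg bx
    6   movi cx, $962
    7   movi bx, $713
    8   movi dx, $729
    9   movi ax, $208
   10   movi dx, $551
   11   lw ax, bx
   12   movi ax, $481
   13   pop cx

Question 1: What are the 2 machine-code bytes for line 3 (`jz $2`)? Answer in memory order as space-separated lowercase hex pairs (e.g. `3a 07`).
02 00

3. jz fields op=0x0:4|imm=2:12 → word 0002h → 02 00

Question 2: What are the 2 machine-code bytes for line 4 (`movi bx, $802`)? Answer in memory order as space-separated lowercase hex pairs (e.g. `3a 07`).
22 b7

L4: movi op=0xb:4|rd=1:2|imm=802:10 ⇒ 0xb722 ⇒ little 22 b7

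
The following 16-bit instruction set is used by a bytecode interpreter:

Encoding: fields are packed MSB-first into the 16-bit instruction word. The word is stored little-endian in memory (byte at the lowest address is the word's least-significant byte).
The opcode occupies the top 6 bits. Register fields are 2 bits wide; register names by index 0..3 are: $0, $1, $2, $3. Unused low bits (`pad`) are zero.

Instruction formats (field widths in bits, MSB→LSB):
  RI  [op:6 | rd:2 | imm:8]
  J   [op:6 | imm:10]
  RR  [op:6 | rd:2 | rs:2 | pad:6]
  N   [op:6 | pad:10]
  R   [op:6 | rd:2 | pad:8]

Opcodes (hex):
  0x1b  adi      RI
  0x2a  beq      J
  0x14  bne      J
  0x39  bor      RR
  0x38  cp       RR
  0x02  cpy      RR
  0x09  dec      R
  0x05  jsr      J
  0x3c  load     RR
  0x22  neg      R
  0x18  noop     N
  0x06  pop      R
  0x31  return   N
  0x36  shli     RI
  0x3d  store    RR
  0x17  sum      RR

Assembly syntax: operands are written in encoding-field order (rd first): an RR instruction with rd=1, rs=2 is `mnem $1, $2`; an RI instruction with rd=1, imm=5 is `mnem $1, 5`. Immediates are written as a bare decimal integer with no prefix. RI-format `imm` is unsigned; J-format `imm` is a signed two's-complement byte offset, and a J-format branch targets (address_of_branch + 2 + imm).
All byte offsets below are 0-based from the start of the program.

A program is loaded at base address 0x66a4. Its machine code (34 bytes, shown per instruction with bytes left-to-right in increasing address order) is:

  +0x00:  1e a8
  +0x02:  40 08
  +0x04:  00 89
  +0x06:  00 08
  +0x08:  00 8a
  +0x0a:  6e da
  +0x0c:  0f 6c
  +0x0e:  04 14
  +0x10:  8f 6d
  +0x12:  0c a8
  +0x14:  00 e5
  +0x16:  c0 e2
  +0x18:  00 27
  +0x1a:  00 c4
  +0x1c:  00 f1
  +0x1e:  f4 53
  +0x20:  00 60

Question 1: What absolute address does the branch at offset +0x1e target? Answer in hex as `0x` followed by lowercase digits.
+0x1e: f4 53 ⇒ word 0x53f4 (little)
  op=0x53f4>>10=0x14 ⇒ bne (J)
  imm@[9:0]=0x3f4 (s10→-12) ⇒ -12
  target = base 0x66a4 + off 0x1e + 2 + imm -12 = 0x66b8

0x66b8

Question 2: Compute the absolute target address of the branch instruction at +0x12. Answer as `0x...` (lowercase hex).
0x66c4

@+12  little-endian(0c a8) = 0xa80c
  top 6b → 0x2a → beq [J]
  imm: (w>>0)&0x3ff=0xc → 12
  target = base 0x66a4 + off 0x12 + 2 + imm 12 = 0x66c4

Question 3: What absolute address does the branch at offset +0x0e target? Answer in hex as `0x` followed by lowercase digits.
@+0e  little-endian(04 14) = 0x1404
  op=0x1404>>10=0x5 ⇒ jsr (J)
  imm: (w>>0)&0x3ff=0x4 → 4
  target = base 0x66a4 + off 0x0e + 2 + imm 4 = 0x66b8

0x66b8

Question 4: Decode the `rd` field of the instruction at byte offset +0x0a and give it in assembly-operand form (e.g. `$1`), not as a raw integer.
$2

+0x0a: 6e da ⇒ word 0xda6e (little)
  op=0xda6e>>10=0x36 ⇒ shli (RI)
  [9:8] rd=2 = $2
  [7:0] imm=110 = 110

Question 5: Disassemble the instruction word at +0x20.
[20] 00 60 → 0x6000
  opcode bits[15:10]=0x18: noop/N

noop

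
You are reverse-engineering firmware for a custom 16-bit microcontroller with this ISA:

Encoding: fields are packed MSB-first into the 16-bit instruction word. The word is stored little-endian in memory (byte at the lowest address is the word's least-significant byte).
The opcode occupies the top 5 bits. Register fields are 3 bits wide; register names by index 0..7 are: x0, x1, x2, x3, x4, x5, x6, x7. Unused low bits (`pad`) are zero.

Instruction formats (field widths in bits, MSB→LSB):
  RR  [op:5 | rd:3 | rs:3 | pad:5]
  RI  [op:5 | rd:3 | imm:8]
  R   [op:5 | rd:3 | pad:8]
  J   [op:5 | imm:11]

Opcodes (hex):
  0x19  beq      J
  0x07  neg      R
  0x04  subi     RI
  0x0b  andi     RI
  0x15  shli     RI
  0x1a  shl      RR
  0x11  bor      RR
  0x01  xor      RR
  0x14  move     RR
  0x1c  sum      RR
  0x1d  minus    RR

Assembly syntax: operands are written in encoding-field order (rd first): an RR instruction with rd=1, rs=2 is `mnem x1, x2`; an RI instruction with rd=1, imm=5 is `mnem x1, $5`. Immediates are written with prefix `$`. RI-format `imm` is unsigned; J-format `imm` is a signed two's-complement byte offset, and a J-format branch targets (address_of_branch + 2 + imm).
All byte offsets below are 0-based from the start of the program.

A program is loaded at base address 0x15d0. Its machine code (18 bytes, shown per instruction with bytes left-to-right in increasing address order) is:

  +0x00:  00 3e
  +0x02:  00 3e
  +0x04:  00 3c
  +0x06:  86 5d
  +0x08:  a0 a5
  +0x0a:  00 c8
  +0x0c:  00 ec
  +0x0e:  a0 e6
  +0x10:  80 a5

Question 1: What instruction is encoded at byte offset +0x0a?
beq $0

+0x0a: 00 c8 ⇒ word 0xc800 (little)
  opcode bits[15:11]=0x19: beq/J
  imm: (w>>0)&0x7ff=0x0 → $0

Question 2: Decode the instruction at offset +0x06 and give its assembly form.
andi x5, $134

+0x06: 86 5d ⇒ word 0x5d86 (little)
  top 5b → 0xb → andi [RI]
  [10:8] rd=5 = x5
  [7:0] imm=134 = $134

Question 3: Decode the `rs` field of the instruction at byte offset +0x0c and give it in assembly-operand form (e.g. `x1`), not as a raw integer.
x0

+0x0c: 00 ec ⇒ word 0xec00 (little)
  op=0xec00>>11=0x1d ⇒ minus (RR)
  [10:8] rd=4 = x4
  [7:5] rs=0 = x0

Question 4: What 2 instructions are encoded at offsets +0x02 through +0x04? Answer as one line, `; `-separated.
neg x6; neg x4

@+02  little-endian(00 3e) = 0x3e00
  top 5b → 0x7 → neg [R]
  [10:8] rd=6 = x6
@+04  little-endian(00 3c) = 0x3c00
  top 5b → 0x7 → neg [R]
  [10:8] rd=4 = x4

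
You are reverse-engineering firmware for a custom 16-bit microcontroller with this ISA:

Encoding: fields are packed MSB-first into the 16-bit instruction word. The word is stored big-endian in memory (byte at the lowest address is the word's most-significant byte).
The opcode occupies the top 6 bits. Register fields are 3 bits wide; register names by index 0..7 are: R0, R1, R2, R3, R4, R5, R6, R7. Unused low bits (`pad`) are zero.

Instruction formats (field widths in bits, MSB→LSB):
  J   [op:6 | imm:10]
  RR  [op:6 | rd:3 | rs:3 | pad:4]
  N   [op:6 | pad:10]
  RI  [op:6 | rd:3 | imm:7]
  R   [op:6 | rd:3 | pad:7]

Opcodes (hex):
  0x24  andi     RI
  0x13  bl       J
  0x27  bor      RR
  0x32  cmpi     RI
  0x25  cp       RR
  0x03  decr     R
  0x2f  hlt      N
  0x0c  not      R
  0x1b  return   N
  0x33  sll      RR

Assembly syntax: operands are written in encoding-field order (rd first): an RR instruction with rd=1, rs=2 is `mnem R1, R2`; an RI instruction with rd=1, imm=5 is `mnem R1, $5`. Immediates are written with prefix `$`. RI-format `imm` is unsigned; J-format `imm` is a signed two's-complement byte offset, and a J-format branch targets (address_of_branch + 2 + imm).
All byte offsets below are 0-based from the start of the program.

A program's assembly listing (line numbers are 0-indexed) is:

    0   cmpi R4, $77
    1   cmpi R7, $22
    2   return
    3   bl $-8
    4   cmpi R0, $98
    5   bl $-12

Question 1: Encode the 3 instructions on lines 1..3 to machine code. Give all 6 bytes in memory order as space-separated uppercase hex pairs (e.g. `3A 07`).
CB 96 6C 00 4F F8

line 1 (cmpi): pack op=0x32:6|rd=7:3|imm=22:7 = 0xcb96; big→ cb 96
line 2 (return): pack op=0x1b:6|pad=0:10 = 0x6c00; big→ 6c 00
line 3 (bl): pack op=0x13:6|imm=-8:10 = 0x4ff8; big→ 4f f8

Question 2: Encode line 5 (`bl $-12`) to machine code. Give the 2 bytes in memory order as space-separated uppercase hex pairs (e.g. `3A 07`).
4F F4

L5: bl op=0x13:6|imm=-12:10 ⇒ 0x4ff4 ⇒ big 4f f4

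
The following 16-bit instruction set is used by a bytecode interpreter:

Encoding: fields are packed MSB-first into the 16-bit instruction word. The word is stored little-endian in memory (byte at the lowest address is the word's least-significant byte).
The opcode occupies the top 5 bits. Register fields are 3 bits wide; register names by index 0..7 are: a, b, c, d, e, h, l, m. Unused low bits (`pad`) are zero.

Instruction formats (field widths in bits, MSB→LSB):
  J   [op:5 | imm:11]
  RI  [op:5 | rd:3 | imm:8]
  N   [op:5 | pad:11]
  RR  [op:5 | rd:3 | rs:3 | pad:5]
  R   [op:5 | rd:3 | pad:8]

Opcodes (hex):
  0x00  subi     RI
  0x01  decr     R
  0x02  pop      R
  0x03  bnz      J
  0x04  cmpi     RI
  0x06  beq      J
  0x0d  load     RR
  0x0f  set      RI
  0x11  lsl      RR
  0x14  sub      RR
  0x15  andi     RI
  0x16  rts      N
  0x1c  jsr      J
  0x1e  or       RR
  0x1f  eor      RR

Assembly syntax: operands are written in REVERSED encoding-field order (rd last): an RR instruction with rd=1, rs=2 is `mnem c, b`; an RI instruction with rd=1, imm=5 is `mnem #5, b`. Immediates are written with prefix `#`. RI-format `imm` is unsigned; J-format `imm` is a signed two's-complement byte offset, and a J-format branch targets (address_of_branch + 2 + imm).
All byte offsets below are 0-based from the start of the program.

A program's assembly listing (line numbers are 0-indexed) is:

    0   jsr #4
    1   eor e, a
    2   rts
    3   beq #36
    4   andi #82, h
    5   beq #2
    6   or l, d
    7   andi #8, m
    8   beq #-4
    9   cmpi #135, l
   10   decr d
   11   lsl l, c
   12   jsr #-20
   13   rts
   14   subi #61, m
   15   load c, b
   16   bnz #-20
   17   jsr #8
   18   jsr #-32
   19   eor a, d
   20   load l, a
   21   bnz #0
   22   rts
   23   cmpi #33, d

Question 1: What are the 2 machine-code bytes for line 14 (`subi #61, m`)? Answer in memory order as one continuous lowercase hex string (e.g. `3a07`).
14. subi fields op=0x0:5|rd=7:3|imm=61:8 → word 073dh → 3d 07

3d07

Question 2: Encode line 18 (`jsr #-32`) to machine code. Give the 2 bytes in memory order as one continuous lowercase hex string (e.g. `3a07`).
line 18 (jsr): pack op=0x1c:5|imm=-32:11 = 0xe7e0; little→ e0 e7

e0e7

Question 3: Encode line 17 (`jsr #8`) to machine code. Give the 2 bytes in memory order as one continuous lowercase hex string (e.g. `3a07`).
line 17 (jsr): pack op=0x1c:5|imm=8:11 = 0xe008; little→ 08 e0

08e0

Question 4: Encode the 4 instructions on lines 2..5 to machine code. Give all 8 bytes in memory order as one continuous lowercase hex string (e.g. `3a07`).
L2: rts op=0x16:5|pad=0:11 ⇒ 0xb000 ⇒ little 00 b0
L3: beq op=0x6:5|imm=36:11 ⇒ 0x3024 ⇒ little 24 30
L4: andi op=0x15:5|rd=5:3|imm=82:8 ⇒ 0xad52 ⇒ little 52 ad
L5: beq op=0x6:5|imm=2:11 ⇒ 0x3002 ⇒ little 02 30

00b0243052ad0230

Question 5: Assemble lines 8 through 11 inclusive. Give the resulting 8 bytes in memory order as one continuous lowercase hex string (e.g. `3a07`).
8. beq fields op=0x6:5|imm=-4:11 → word 37fch → fc 37
9. cmpi fields op=0x4:5|rd=6:3|imm=135:8 → word 2687h → 87 26
10. decr fields op=0x1:5|rd=3:3|pad=0:8 → word 0b00h → 00 0b
11. lsl fields op=0x11:5|rd=2:3|rs=6:3|pad=0:5 → word 8ac0h → c0 8a

fc378726000bc08a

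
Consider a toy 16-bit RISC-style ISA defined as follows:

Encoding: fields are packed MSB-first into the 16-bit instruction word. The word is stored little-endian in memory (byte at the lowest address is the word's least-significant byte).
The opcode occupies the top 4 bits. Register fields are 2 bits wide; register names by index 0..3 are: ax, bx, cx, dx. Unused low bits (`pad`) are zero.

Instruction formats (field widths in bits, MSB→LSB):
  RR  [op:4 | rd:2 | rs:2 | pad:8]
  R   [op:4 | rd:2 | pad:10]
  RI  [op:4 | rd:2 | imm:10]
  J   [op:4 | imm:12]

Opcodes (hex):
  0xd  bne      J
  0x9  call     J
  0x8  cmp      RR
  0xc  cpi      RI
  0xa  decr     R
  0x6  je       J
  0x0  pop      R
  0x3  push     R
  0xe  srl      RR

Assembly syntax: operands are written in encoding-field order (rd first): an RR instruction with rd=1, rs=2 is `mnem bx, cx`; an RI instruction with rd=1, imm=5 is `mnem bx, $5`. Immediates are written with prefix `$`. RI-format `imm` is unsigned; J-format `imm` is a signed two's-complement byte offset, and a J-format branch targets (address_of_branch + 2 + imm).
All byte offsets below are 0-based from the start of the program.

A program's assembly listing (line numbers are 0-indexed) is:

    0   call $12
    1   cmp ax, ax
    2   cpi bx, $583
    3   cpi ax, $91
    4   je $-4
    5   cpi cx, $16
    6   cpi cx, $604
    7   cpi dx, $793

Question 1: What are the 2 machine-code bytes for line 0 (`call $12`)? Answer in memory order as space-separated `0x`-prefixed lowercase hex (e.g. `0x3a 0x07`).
0x0c 0x90

L0: call op=0x9:4|imm=12:12 ⇒ 0x900c ⇒ little 0c 90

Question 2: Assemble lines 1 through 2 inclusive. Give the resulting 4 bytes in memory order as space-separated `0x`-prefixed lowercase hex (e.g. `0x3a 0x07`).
1. cmp fields op=0x8:4|rd=0:2|rs=0:2|pad=0:8 → word 8000h → 00 80
2. cpi fields op=0xc:4|rd=1:2|imm=583:10 → word c647h → 47 c6

0x00 0x80 0x47 0xc6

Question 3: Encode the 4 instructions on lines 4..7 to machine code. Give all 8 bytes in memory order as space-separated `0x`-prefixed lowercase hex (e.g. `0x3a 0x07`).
0xfc 0x6f 0x10 0xc8 0x5c 0xca 0x19 0xcf

L4: je op=0x6:4|imm=-4:12 ⇒ 0x6ffc ⇒ little fc 6f
L5: cpi op=0xc:4|rd=2:2|imm=16:10 ⇒ 0xc810 ⇒ little 10 c8
L6: cpi op=0xc:4|rd=2:2|imm=604:10 ⇒ 0xca5c ⇒ little 5c ca
L7: cpi op=0xc:4|rd=3:2|imm=793:10 ⇒ 0xcf19 ⇒ little 19 cf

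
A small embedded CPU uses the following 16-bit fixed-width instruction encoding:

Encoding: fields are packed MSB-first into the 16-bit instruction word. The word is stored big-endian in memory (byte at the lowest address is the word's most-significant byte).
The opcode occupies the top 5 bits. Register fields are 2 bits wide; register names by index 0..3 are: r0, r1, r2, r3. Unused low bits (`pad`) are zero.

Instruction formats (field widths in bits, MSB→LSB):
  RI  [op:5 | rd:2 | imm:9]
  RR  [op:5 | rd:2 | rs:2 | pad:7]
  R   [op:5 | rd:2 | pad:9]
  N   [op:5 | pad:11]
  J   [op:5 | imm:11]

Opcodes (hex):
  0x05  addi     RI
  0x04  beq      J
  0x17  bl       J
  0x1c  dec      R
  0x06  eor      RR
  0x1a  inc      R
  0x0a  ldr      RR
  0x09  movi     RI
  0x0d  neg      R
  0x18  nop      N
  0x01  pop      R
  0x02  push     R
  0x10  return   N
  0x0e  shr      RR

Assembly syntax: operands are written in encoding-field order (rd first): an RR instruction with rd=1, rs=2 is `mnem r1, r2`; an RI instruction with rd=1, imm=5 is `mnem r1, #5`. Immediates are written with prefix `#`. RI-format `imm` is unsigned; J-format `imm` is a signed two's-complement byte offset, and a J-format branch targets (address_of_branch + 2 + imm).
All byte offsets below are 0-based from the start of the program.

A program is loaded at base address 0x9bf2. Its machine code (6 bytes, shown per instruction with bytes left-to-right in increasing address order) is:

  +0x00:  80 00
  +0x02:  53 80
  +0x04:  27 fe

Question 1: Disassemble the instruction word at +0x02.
ldr r1, r3

+0x02: 53 80 ⇒ word 0x5380 (big)
  op=0x5380>>11=0xa ⇒ ldr (RR)
  rd@[10:9]=0x1 ⇒ r1
  rs@[8:7]=0x3 ⇒ r3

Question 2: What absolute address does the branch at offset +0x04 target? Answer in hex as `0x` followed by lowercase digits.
0x9bf6

+0x04: 27 fe ⇒ word 0x27fe (big)
  opcode bits[15:11]=0x4: beq/J
  imm@[10:0]=0x7fe (s11→-2) ⇒ #-2
  target = base 0x9bf2 + off 0x04 + 2 + imm -2 = 0x9bf6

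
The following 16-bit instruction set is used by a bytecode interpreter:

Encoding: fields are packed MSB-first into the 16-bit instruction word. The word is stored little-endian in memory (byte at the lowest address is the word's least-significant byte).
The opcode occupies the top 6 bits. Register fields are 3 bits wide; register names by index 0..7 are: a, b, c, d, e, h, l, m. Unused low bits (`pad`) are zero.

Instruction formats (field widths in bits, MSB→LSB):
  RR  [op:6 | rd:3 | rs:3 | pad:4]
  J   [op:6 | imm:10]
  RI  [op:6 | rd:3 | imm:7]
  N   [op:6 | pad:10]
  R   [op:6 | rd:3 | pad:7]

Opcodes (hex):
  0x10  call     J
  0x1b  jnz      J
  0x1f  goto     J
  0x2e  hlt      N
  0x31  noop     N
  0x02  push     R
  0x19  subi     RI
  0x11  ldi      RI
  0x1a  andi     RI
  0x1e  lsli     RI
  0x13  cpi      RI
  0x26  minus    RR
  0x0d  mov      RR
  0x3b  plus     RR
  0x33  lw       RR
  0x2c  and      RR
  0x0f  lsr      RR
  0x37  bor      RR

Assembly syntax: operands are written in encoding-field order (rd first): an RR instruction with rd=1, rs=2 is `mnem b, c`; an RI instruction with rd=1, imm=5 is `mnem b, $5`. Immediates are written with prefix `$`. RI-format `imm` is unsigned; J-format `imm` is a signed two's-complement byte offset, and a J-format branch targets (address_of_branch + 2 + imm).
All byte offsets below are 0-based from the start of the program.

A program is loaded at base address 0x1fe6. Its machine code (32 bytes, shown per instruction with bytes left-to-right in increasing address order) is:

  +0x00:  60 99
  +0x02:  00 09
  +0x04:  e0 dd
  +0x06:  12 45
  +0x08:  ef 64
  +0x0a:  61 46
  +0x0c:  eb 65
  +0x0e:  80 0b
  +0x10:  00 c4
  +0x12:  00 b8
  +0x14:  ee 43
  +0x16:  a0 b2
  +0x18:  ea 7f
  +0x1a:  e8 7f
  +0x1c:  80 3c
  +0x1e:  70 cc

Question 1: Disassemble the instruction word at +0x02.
+0x02: 00 09 ⇒ word 0x0900 (little)
  op=0x0900>>10=0x2 ⇒ push (R)
  rd@[9:7]=0x2 ⇒ c

push c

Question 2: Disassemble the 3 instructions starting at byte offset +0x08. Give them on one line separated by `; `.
@+08  little-endian(ef 64) = 0x64ef
  opcode bits[15:10]=0x19: subi/RI
  rd@[9:7]=0x1 ⇒ b
  imm@[6:0]=0x6f ⇒ $111
@+0a  little-endian(61 46) = 0x4661
  opcode bits[15:10]=0x11: ldi/RI
  rd@[9:7]=0x4 ⇒ e
  imm@[6:0]=0x61 ⇒ $97
@+0c  little-endian(eb 65) = 0x65eb
  opcode bits[15:10]=0x19: subi/RI
  rd@[9:7]=0x3 ⇒ d
  imm@[6:0]=0x6b ⇒ $107

subi b, $111; ldi e, $97; subi d, $107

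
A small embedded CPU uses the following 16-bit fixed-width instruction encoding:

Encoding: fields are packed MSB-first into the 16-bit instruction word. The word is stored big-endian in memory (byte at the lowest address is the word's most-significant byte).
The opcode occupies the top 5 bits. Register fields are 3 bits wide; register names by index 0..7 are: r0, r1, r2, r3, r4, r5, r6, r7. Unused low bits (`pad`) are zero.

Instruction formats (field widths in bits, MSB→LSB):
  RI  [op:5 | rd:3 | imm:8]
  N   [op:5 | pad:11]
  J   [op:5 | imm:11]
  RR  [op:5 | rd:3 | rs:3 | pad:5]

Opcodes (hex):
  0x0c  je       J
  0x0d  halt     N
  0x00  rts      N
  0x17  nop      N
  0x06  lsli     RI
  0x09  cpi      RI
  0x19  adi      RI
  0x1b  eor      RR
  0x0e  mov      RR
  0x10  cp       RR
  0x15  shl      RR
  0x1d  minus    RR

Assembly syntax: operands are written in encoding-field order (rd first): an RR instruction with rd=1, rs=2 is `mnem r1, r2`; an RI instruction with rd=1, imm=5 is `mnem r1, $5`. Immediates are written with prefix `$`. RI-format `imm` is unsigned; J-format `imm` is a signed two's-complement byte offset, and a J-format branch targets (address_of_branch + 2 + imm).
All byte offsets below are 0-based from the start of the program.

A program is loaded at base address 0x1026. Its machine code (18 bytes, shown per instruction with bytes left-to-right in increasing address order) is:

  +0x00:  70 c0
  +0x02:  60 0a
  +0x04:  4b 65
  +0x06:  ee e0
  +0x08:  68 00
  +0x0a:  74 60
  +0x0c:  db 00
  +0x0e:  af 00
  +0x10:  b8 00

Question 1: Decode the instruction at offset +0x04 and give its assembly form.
cpi r3, $101

[04] 4b 65 → 0x4b65
  top 5b → 0x9 → cpi [RI]
  [10:8] rd=3 = r3
  [7:0] imm=101 = $101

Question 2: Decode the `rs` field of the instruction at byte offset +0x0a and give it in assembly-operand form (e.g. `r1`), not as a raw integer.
r3

off 0x0a: read 74 60 as big → 0x7460
  top 5b → 0xe → mov [RR]
  [10:8] rd=4 = r4
  [7:5] rs=3 = r3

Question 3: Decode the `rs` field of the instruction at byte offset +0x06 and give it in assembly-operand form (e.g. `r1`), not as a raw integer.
r7

@+06  big-endian(ee e0) = 0xeee0
  top 5b → 0x1d → minus [RR]
  rd@[10:8]=0x6 ⇒ r6
  rs@[7:5]=0x7 ⇒ r7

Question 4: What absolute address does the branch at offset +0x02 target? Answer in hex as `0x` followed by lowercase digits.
off 0x02: read 60 0a as big → 0x600a
  opcode bits[15:11]=0xc: je/J
  imm@[10:0]=0xa ⇒ $10
  target = base 0x1026 + off 0x02 + 2 + imm 10 = 0x1034

0x1034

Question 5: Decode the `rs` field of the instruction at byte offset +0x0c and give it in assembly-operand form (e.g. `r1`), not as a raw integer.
r0

[0c] db 00 → 0xdb00
  top 5b → 0x1b → eor [RR]
  [10:8] rd=3 = r3
  [7:5] rs=0 = r0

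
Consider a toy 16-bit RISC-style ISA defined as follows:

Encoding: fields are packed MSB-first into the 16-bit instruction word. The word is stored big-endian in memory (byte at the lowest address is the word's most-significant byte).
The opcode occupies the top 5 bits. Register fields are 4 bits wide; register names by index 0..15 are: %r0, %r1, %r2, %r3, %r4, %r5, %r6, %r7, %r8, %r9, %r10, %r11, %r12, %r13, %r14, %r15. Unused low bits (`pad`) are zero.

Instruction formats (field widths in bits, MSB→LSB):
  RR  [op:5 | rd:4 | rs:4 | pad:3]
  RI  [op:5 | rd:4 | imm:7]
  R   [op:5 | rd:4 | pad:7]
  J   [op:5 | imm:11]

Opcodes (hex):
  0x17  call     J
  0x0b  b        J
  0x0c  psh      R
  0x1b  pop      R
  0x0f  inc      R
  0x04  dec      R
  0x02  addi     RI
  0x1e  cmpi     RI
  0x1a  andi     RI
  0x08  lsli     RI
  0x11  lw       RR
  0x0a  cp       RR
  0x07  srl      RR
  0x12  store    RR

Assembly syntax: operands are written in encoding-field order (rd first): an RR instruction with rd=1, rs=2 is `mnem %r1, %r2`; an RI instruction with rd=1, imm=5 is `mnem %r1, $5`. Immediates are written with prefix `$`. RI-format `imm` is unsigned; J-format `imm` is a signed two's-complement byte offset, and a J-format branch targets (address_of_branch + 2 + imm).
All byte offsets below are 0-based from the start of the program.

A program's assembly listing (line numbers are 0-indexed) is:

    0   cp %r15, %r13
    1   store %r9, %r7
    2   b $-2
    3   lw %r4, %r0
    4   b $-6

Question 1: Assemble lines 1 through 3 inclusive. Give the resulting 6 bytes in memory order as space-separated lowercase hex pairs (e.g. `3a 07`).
94 b8 5f fe 8a 00

line 1 (store): pack op=0x12:5|rd=9:4|rs=7:4|pad=0:3 = 0x94b8; big→ 94 b8
line 2 (b): pack op=0xb:5|imm=-2:11 = 0x5ffe; big→ 5f fe
line 3 (lw): pack op=0x11:5|rd=4:4|rs=0:4|pad=0:3 = 0x8a00; big→ 8a 00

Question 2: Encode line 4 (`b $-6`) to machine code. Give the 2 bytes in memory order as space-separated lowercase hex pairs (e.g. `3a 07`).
4. b fields op=0xb:5|imm=-6:11 → word 5ffah → 5f fa

5f fa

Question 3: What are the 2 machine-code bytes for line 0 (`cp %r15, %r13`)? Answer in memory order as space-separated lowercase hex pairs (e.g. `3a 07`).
0. cp fields op=0xa:5|rd=15:4|rs=13:4|pad=0:3 → word 57e8h → 57 e8

57 e8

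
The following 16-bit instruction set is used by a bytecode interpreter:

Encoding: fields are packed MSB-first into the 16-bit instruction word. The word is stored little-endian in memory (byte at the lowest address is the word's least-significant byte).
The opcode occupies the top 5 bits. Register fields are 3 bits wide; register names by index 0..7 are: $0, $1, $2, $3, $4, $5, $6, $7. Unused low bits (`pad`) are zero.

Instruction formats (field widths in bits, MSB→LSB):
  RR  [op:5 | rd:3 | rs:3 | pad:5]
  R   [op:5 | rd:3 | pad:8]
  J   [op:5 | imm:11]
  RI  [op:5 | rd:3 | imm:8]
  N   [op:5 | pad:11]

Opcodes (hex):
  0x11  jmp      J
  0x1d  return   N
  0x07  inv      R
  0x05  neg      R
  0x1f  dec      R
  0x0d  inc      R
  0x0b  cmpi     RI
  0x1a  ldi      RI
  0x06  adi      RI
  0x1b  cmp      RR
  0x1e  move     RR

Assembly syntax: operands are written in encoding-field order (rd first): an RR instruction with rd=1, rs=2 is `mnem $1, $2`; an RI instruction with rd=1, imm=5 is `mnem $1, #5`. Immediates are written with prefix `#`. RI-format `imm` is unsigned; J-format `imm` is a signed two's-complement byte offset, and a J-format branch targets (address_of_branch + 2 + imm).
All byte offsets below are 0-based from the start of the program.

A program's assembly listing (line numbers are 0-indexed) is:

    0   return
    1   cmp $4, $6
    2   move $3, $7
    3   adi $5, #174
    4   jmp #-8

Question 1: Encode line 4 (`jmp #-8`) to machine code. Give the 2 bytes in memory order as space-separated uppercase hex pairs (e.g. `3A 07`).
F8 8F

line 4 (jmp): pack op=0x11:5|imm=-8:11 = 0x8ff8; little→ f8 8f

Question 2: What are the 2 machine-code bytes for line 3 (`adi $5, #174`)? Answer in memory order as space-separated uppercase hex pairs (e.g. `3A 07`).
AE 35

3. adi fields op=0x6:5|rd=5:3|imm=174:8 → word 35aeh → ae 35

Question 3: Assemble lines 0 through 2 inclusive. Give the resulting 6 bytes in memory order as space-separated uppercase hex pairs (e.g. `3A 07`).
00 E8 C0 DC E0 F3

line 0 (return): pack op=0x1d:5|pad=0:11 = 0xe800; little→ 00 e8
line 1 (cmp): pack op=0x1b:5|rd=4:3|rs=6:3|pad=0:5 = 0xdcc0; little→ c0 dc
line 2 (move): pack op=0x1e:5|rd=3:3|rs=7:3|pad=0:5 = 0xf3e0; little→ e0 f3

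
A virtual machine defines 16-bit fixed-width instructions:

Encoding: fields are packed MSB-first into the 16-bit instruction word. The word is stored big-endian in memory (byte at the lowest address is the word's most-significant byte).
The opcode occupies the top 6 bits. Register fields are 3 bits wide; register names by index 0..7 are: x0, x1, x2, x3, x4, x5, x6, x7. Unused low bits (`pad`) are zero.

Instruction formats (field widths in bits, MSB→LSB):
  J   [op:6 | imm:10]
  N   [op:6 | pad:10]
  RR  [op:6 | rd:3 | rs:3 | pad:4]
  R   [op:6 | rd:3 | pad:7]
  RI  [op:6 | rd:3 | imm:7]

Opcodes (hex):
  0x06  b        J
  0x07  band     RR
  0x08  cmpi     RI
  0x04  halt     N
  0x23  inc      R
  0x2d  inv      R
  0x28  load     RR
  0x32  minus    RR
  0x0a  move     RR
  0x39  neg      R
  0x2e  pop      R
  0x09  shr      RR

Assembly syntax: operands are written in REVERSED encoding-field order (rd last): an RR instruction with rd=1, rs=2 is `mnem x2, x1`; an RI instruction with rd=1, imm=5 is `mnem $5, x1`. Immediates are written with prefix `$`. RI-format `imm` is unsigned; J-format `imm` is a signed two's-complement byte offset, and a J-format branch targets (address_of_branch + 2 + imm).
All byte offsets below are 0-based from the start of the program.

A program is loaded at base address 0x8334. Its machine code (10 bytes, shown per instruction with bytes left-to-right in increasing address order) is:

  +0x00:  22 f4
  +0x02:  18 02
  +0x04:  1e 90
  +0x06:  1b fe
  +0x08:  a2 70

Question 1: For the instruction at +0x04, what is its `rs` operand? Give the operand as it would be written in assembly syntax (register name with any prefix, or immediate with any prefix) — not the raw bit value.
x1

@+04  big-endian(1e 90) = 0x1e90
  op=0x1e90>>10=0x7 ⇒ band (RR)
  rd: (w>>7)&0x7=0x5 → x5
  rs: (w>>4)&0x7=0x1 → x1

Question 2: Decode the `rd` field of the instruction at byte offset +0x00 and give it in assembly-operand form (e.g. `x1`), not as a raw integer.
x5

off 0x00: read 22 f4 as big → 0x22f4
  top 6b → 0x8 → cmpi [RI]
  [9:7] rd=5 = x5
  [6:0] imm=116 = $116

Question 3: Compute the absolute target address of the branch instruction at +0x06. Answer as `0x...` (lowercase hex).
[06] 1b fe → 0x1bfe
  opcode bits[15:10]=0x6: b/J
  [9:0] imm=1022 (s10→-2) = $-2
  target = base 0x8334 + off 0x06 + 2 + imm -2 = 0x833a

0x833a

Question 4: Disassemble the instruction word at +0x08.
load x7, x4

@+08  big-endian(a2 70) = 0xa270
  opcode bits[15:10]=0x28: load/RR
  rd: (w>>7)&0x7=0x4 → x4
  rs: (w>>4)&0x7=0x7 → x7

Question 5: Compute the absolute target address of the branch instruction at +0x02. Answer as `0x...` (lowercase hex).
off 0x02: read 18 02 as big → 0x1802
  opcode bits[15:10]=0x6: b/J
  imm@[9:0]=0x2 ⇒ $2
  target = base 0x8334 + off 0x02 + 2 + imm 2 = 0x833a

0x833a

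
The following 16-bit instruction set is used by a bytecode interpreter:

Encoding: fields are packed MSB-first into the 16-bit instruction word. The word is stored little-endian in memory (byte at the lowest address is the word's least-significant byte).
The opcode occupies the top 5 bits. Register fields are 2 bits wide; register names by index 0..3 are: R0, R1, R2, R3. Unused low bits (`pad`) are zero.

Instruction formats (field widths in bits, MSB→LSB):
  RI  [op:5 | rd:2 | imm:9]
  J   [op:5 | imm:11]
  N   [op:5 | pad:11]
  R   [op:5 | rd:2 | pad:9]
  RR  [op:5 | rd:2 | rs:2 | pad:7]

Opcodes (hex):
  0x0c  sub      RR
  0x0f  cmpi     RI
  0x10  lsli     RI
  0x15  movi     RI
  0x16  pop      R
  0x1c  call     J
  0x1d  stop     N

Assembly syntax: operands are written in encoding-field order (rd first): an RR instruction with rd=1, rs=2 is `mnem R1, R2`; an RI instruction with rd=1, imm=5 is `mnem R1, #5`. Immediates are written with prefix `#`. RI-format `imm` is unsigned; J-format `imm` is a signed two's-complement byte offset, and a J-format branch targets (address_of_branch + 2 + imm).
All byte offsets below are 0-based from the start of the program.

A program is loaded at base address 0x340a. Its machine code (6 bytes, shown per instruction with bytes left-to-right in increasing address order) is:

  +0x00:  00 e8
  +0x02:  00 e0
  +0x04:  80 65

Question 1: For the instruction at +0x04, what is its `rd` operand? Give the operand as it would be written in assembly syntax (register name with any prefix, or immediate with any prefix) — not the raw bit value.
R2

+0x04: 80 65 ⇒ word 0x6580 (little)
  opcode bits[15:11]=0xc: sub/RR
  rd@[10:9]=0x2 ⇒ R2
  rs@[8:7]=0x3 ⇒ R3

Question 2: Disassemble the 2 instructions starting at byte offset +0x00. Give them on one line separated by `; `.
stop; call #0

@+00  little-endian(00 e8) = 0xe800
  opcode bits[15:11]=0x1d: stop/N
@+02  little-endian(00 e0) = 0xe000
  opcode bits[15:11]=0x1c: call/J
  imm: (w>>0)&0x7ff=0x0 → #0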